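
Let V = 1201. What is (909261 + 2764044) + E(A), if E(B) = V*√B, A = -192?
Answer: 3673305 + 9608*I*√3 ≈ 3.6733e+6 + 16642.0*I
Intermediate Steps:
E(B) = 1201*√B
(909261 + 2764044) + E(A) = (909261 + 2764044) + 1201*√(-192) = 3673305 + 1201*(8*I*√3) = 3673305 + 9608*I*√3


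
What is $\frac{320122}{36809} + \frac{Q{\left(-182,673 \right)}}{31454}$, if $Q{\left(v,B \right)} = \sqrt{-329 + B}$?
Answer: $\frac{320122}{36809} + \frac{\sqrt{86}}{15727} \approx 8.6974$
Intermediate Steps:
$\frac{320122}{36809} + \frac{Q{\left(-182,673 \right)}}{31454} = \frac{320122}{36809} + \frac{\sqrt{-329 + 673}}{31454} = 320122 \cdot \frac{1}{36809} + \sqrt{344} \cdot \frac{1}{31454} = \frac{320122}{36809} + 2 \sqrt{86} \cdot \frac{1}{31454} = \frac{320122}{36809} + \frac{\sqrt{86}}{15727}$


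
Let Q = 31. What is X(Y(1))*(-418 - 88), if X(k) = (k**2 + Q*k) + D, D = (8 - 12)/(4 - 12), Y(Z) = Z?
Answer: -16445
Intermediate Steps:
D = 1/2 (D = -4/(-8) = -4*(-1/8) = 1/2 ≈ 0.50000)
X(k) = 1/2 + k**2 + 31*k (X(k) = (k**2 + 31*k) + 1/2 = 1/2 + k**2 + 31*k)
X(Y(1))*(-418 - 88) = (1/2 + 1**2 + 31*1)*(-418 - 88) = (1/2 + 1 + 31)*(-506) = (65/2)*(-506) = -16445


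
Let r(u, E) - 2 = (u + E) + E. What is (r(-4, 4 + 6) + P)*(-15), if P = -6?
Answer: -180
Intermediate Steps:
r(u, E) = 2 + u + 2*E (r(u, E) = 2 + ((u + E) + E) = 2 + ((E + u) + E) = 2 + (u + 2*E) = 2 + u + 2*E)
(r(-4, 4 + 6) + P)*(-15) = ((2 - 4 + 2*(4 + 6)) - 6)*(-15) = ((2 - 4 + 2*10) - 6)*(-15) = ((2 - 4 + 20) - 6)*(-15) = (18 - 6)*(-15) = 12*(-15) = -180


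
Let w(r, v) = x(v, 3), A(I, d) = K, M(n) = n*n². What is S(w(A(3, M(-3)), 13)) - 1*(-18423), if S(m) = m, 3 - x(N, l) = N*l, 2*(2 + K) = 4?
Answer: 18387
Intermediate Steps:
K = 0 (K = -2 + (½)*4 = -2 + 2 = 0)
x(N, l) = 3 - N*l
M(n) = n³
A(I, d) = 0
w(r, v) = 3 - 3*v (w(r, v) = 3 - 1*v*3 = 3 - 3*v)
S(w(A(3, M(-3)), 13)) - 1*(-18423) = (3 - 3*13) - 1*(-18423) = (3 - 39) + 18423 = -36 + 18423 = 18387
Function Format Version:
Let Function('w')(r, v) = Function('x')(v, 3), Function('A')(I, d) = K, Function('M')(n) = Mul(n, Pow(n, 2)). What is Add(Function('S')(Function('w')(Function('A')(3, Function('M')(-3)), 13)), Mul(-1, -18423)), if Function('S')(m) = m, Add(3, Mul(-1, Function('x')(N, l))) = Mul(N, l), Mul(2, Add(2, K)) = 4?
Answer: 18387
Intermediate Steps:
K = 0 (K = Add(-2, Mul(Rational(1, 2), 4)) = Add(-2, 2) = 0)
Function('x')(N, l) = Add(3, Mul(-1, N, l)) (Function('x')(N, l) = Add(3, Mul(-1, Mul(N, l))) = Add(3, Mul(-1, N, l)))
Function('M')(n) = Pow(n, 3)
Function('A')(I, d) = 0
Function('w')(r, v) = Add(3, Mul(-3, v)) (Function('w')(r, v) = Add(3, Mul(-1, v, 3)) = Add(3, Mul(-3, v)))
Add(Function('S')(Function('w')(Function('A')(3, Function('M')(-3)), 13)), Mul(-1, -18423)) = Add(Add(3, Mul(-3, 13)), Mul(-1, -18423)) = Add(Add(3, -39), 18423) = Add(-36, 18423) = 18387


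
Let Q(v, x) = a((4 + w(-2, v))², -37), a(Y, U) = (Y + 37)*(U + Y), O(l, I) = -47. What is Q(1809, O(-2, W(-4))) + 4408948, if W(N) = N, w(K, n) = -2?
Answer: 4407595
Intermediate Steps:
a(Y, U) = (37 + Y)*(U + Y)
Q(v, x) = -1353 (Q(v, x) = ((4 - 2)²)² + 37*(-37) + 37*(4 - 2)² - 37*(4 - 2)² = (2²)² - 1369 + 37*2² - 37*2² = 4² - 1369 + 37*4 - 37*4 = 16 - 1369 + 148 - 148 = -1353)
Q(1809, O(-2, W(-4))) + 4408948 = -1353 + 4408948 = 4407595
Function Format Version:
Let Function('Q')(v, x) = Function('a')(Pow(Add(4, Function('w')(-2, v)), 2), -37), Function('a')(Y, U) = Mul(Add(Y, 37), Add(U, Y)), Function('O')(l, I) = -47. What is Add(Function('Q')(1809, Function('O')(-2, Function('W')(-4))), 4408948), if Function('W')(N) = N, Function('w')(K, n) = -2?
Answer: 4407595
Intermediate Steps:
Function('a')(Y, U) = Mul(Add(37, Y), Add(U, Y))
Function('Q')(v, x) = -1353 (Function('Q')(v, x) = Add(Pow(Pow(Add(4, -2), 2), 2), Mul(37, -37), Mul(37, Pow(Add(4, -2), 2)), Mul(-37, Pow(Add(4, -2), 2))) = Add(Pow(Pow(2, 2), 2), -1369, Mul(37, Pow(2, 2)), Mul(-37, Pow(2, 2))) = Add(Pow(4, 2), -1369, Mul(37, 4), Mul(-37, 4)) = Add(16, -1369, 148, -148) = -1353)
Add(Function('Q')(1809, Function('O')(-2, Function('W')(-4))), 4408948) = Add(-1353, 4408948) = 4407595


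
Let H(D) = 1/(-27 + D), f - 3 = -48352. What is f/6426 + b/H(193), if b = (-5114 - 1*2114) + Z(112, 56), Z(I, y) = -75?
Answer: -1112896471/918 ≈ -1.2123e+6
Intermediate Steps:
f = -48349 (f = 3 - 48352 = -48349)
b = -7303 (b = (-5114 - 1*2114) - 75 = (-5114 - 2114) - 75 = -7228 - 75 = -7303)
f/6426 + b/H(193) = -48349/6426 - 7303/(1/(-27 + 193)) = -48349*1/6426 - 7303/(1/166) = -6907/918 - 7303/1/166 = -6907/918 - 7303*166 = -6907/918 - 1212298 = -1112896471/918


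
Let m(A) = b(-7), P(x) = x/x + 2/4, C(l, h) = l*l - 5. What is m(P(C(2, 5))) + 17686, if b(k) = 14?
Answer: 17700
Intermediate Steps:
C(l, h) = -5 + l² (C(l, h) = l² - 5 = -5 + l²)
P(x) = 3/2 (P(x) = 1 + 2*(¼) = 1 + ½ = 3/2)
m(A) = 14
m(P(C(2, 5))) + 17686 = 14 + 17686 = 17700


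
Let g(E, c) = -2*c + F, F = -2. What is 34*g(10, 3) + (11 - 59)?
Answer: -320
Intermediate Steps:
g(E, c) = -2 - 2*c (g(E, c) = -2*c - 2 = -2 - 2*c)
34*g(10, 3) + (11 - 59) = 34*(-2 - 2*3) + (11 - 59) = 34*(-2 - 6) - 48 = 34*(-8) - 48 = -272 - 48 = -320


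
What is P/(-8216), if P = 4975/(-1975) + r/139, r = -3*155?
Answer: 16099/22554974 ≈ 0.00071377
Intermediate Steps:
r = -465
P = -64396/10981 (P = 4975/(-1975) - 465/139 = 4975*(-1/1975) - 465*1/139 = -199/79 - 465/139 = -64396/10981 ≈ -5.8643)
P/(-8216) = -64396/10981/(-8216) = -64396/10981*(-1/8216) = 16099/22554974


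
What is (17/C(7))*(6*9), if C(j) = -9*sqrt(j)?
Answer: -102*sqrt(7)/7 ≈ -38.552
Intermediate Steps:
(17/C(7))*(6*9) = (17/((-9*sqrt(7))))*(6*9) = (17*(-sqrt(7)/63))*54 = -17*sqrt(7)/63*54 = -102*sqrt(7)/7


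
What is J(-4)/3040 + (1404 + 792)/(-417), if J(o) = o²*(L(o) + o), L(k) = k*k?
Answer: -68706/13205 ≈ -5.2030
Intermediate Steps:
L(k) = k²
J(o) = o²*(o + o²) (J(o) = o²*(o² + o) = o²*(o + o²))
J(-4)/3040 + (1404 + 792)/(-417) = ((-4)³*(1 - 4))/3040 + (1404 + 792)/(-417) = -64*(-3)*(1/3040) + 2196*(-1/417) = 192*(1/3040) - 732/139 = 6/95 - 732/139 = -68706/13205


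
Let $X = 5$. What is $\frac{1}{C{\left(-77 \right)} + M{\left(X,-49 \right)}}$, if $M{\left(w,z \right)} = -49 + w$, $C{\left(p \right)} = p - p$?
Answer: $- \frac{1}{44} \approx -0.022727$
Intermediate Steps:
$C{\left(p \right)} = 0$
$\frac{1}{C{\left(-77 \right)} + M{\left(X,-49 \right)}} = \frac{1}{0 + \left(-49 + 5\right)} = \frac{1}{0 - 44} = \frac{1}{-44} = - \frac{1}{44}$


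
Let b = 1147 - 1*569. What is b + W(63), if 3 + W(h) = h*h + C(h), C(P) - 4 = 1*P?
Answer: 4611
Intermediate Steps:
C(P) = 4 + P (C(P) = 4 + 1*P = 4 + P)
b = 578 (b = 1147 - 569 = 578)
W(h) = 1 + h + h**2 (W(h) = -3 + (h*h + (4 + h)) = -3 + (h**2 + (4 + h)) = -3 + (4 + h + h**2) = 1 + h + h**2)
b + W(63) = 578 + (1 + 63 + 63**2) = 578 + (1 + 63 + 3969) = 578 + 4033 = 4611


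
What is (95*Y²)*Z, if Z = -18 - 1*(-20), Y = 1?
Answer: 190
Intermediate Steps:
Z = 2 (Z = -18 + 20 = 2)
(95*Y²)*Z = (95*1²)*2 = (95*1)*2 = 95*2 = 190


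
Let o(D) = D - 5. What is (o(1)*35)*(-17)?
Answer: 2380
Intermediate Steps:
o(D) = -5 + D
(o(1)*35)*(-17) = ((-5 + 1)*35)*(-17) = -4*35*(-17) = -140*(-17) = 2380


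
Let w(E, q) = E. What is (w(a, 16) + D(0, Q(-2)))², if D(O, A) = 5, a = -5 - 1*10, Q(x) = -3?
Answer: 100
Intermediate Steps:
a = -15 (a = -5 - 10 = -15)
(w(a, 16) + D(0, Q(-2)))² = (-15 + 5)² = (-10)² = 100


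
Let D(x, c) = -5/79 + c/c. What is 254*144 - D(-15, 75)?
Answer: 2889430/79 ≈ 36575.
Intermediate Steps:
D(x, c) = 74/79 (D(x, c) = -5*1/79 + 1 = -5/79 + 1 = 74/79)
254*144 - D(-15, 75) = 254*144 - 1*74/79 = 36576 - 74/79 = 2889430/79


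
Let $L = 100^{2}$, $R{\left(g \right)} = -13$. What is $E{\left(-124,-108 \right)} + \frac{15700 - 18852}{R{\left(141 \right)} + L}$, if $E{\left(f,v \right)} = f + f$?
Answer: $- \frac{2479928}{9987} \approx -248.32$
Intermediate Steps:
$E{\left(f,v \right)} = 2 f$
$L = 10000$
$E{\left(-124,-108 \right)} + \frac{15700 - 18852}{R{\left(141 \right)} + L} = 2 \left(-124\right) + \frac{15700 - 18852}{-13 + 10000} = -248 - \frac{3152}{9987} = - \frac{2479928}{9987}$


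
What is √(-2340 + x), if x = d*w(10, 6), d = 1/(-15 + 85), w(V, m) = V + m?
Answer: 2*I*√716555/35 ≈ 48.371*I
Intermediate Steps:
d = 1/70 ≈ 0.014286
x = 8/35 (x = (10 + 6)/70 = (1/70)*16 = 8/35 ≈ 0.22857)
√(-2340 + x) = √(-2340 + 8/35) = √(-81892/35) = 2*I*√716555/35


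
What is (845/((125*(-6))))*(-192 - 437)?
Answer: 106301/150 ≈ 708.67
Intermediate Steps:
(845/((125*(-6))))*(-192 - 437) = (845/(-750))*(-629) = (845*(-1/750))*(-629) = -169/150*(-629) = 106301/150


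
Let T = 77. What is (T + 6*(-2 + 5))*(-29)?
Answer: -2755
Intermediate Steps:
(T + 6*(-2 + 5))*(-29) = (77 + 6*(-2 + 5))*(-29) = (77 + 6*3)*(-29) = (77 + 18)*(-29) = 95*(-29) = -2755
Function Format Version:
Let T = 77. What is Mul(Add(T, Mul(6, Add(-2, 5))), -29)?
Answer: -2755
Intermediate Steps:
Mul(Add(T, Mul(6, Add(-2, 5))), -29) = Mul(Add(77, Mul(6, Add(-2, 5))), -29) = Mul(Add(77, Mul(6, 3)), -29) = Mul(Add(77, 18), -29) = Mul(95, -29) = -2755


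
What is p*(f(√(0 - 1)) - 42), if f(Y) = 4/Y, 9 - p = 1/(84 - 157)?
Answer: -27636/73 - 2632*I/73 ≈ -378.58 - 36.055*I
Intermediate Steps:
p = 658/73 (p = 9 - 1/(84 - 157) = 9 - 1/(-73) = 9 - 1*(-1/73) = 9 + 1/73 = 658/73 ≈ 9.0137)
p*(f(√(0 - 1)) - 42) = 658*(4/(√(0 - 1)) - 42)/73 = 658*(4/(√(-1)) - 42)/73 = 658*(4/I - 42)/73 = 658*(4*(-I) - 42)/73 = 658*(-4*I - 42)/73 = 658*(-42 - 4*I)/73 = -27636/73 - 2632*I/73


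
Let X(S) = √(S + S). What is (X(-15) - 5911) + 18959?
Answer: 13048 + I*√30 ≈ 13048.0 + 5.4772*I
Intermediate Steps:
X(S) = √2*√S (X(S) = √(2*S) = √2*√S)
(X(-15) - 5911) + 18959 = (√2*√(-15) - 5911) + 18959 = (√2*(I*√15) - 5911) + 18959 = (I*√30 - 5911) + 18959 = (-5911 + I*√30) + 18959 = 13048 + I*√30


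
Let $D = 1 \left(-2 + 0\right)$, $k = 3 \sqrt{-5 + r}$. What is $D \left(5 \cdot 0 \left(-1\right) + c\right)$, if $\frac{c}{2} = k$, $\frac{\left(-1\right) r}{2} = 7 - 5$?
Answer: $- 36 i \approx - 36.0 i$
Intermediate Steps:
$r = -4$ ($r = - 2 \left(7 - 5\right) = \left(-2\right) 2 = -4$)
$k = 9 i$ ($k = 3 \sqrt{-5 - 4} = 3 \sqrt{-9} = 3 \cdot 3 i = 9 i \approx 9.0 i$)
$c = 18 i$ ($c = 2 \cdot 9 i = 18 i \approx 18.0 i$)
$D = -2$ ($D = 1 \left(-2\right) = -2$)
$D \left(5 \cdot 0 \left(-1\right) + c\right) = - 2 \left(5 \cdot 0 \left(-1\right) + 18 i\right) = - 2 \left(0 \left(-1\right) + 18 i\right) = - 2 \left(0 + 18 i\right) = - 2 \cdot 18 i = - 36 i$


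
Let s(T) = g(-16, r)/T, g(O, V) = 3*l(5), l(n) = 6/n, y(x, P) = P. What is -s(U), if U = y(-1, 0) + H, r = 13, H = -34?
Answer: 9/85 ≈ 0.10588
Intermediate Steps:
U = -34 (U = 0 - 34 = -34)
g(O, V) = 18/5 (g(O, V) = 3*(6/5) = 18/5)
s(T) = 18/(5*T)
-s(U) = -18/(5*(-34)) = -18*(-1)/(5*34) = -1*(-9/85) = 9/85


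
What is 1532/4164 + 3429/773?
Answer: 3865648/804693 ≈ 4.8039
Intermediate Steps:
1532/4164 + 3429/773 = 1532*(1/4164) + 3429*(1/773) = 383/1041 + 3429/773 = 3865648/804693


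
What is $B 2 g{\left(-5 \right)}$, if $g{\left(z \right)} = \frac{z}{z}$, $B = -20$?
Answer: $-40$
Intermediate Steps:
$g{\left(z \right)} = 1$
$B 2 g{\left(-5 \right)} = \left(-20\right) 2 \cdot 1 = \left(-40\right) 1 = -40$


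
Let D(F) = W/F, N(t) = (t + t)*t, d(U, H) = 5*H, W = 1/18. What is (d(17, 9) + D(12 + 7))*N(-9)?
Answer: 138519/19 ≈ 7290.5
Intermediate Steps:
W = 1/18 ≈ 0.055556
N(t) = 2*t² (N(t) = (2*t)*t = 2*t²)
D(F) = 1/(18*F)
(d(17, 9) + D(12 + 7))*N(-9) = (5*9 + 1/(18*(12 + 7)))*(2*(-9)²) = (45 + (1/18)/19)*(2*81) = (45 + (1/18)*(1/19))*162 = (45 + 1/342)*162 = (15391/342)*162 = 138519/19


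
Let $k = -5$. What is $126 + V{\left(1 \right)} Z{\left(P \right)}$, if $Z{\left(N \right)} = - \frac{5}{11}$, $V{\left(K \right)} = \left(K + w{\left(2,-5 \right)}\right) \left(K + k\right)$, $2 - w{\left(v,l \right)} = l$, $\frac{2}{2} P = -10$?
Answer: $\frac{1546}{11} \approx 140.55$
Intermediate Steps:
$P = -10$
$w{\left(v,l \right)} = 2 - l$
$V{\left(K \right)} = \left(-5 + K\right) \left(7 + K\right)$ ($V{\left(K \right)} = \left(K + \left(2 - -5\right)\right) \left(K - 5\right) = \left(K + \left(2 + 5\right)\right) \left(-5 + K\right) = \left(K + 7\right) \left(-5 + K\right) = \left(7 + K\right) \left(-5 + K\right) = \left(-5 + K\right) \left(7 + K\right)$)
$Z{\left(N \right)} = - \frac{5}{11}$ ($Z{\left(N \right)} = \left(-5\right) \frac{1}{11} = - \frac{5}{11}$)
$126 + V{\left(1 \right)} Z{\left(P \right)} = 126 + \left(-35 + 1^{2} + 2 \cdot 1\right) \left(- \frac{5}{11}\right) = 126 + \left(-35 + 1 + 2\right) \left(- \frac{5}{11}\right) = 126 - - \frac{160}{11} = 126 + \frac{160}{11} = \frac{1546}{11}$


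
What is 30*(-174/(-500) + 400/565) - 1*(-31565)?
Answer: 89260618/2825 ≈ 31597.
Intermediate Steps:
30*(-174/(-500) + 400/565) - 1*(-31565) = 30*(-174*(-1/500) + 400*(1/565)) + 31565 = 30*(87/250 + 80/113) + 31565 = 30*(29831/28250) + 31565 = 89493/2825 + 31565 = 89260618/2825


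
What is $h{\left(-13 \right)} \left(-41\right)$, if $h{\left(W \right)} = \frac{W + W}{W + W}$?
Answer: $-41$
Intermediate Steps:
$h{\left(W \right)} = 1$ ($h{\left(W \right)} = \frac{2 W}{2 W} = 2 W \frac{1}{2 W} = 1$)
$h{\left(-13 \right)} \left(-41\right) = 1 \left(-41\right) = -41$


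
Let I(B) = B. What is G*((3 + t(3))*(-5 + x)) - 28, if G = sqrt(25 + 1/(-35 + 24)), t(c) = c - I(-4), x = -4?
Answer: -28 - 90*sqrt(3014)/11 ≈ -477.18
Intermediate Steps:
t(c) = 4 + c (t(c) = c - 1*(-4) = c + 4 = 4 + c)
G = sqrt(3014)/11 (G = sqrt(25 + 1/(-11)) = sqrt(25 - 1/11) = sqrt(274/11) = sqrt(3014)/11 ≈ 4.9909)
G*((3 + t(3))*(-5 + x)) - 28 = (sqrt(3014)/11)*((3 + (4 + 3))*(-5 - 4)) - 28 = (sqrt(3014)/11)*((3 + 7)*(-9)) - 28 = (sqrt(3014)/11)*(10*(-9)) - 28 = (sqrt(3014)/11)*(-90) - 28 = -90*sqrt(3014)/11 - 28 = -28 - 90*sqrt(3014)/11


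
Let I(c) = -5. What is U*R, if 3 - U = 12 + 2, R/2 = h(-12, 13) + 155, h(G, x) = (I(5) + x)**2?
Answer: -4818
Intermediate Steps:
h(G, x) = (-5 + x)**2
R = 438 (R = 2*((-5 + 13)**2 + 155) = 2*(8**2 + 155) = 2*(64 + 155) = 2*219 = 438)
U = -11 (U = 3 - (12 + 2) = 3 - 1*14 = 3 - 14 = -11)
U*R = -11*438 = -4818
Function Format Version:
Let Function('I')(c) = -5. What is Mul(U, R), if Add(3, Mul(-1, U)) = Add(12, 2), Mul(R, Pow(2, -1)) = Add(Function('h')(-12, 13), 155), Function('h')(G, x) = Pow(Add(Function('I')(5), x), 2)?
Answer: -4818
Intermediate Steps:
Function('h')(G, x) = Pow(Add(-5, x), 2)
R = 438 (R = Mul(2, Add(Pow(Add(-5, 13), 2), 155)) = Mul(2, Add(Pow(8, 2), 155)) = Mul(2, Add(64, 155)) = Mul(2, 219) = 438)
U = -11 (U = Add(3, Mul(-1, Add(12, 2))) = Add(3, Mul(-1, 14)) = Add(3, -14) = -11)
Mul(U, R) = Mul(-11, 438) = -4818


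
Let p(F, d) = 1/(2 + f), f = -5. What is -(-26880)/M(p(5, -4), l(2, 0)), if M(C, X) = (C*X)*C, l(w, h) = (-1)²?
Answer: 241920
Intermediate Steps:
l(w, h) = 1
p(F, d) = -⅓ (p(F, d) = 1/(2 - 5) = 1/(-3) = -⅓)
M(C, X) = X*C²
-(-26880)/M(p(5, -4), l(2, 0)) = -(-26880)/(1*(-⅓)²) = -(-26880)/(1*(⅑)) = -(-26880)/⅑ = -(-26880)*9 = -70*(-3456) = 241920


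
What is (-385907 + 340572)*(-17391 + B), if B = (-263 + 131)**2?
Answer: -1496055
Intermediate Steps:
B = 17424 (B = (-132)**2 = 17424)
(-385907 + 340572)*(-17391 + B) = (-385907 + 340572)*(-17391 + 17424) = -45335*33 = -1496055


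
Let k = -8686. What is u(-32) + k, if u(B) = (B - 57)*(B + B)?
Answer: -2990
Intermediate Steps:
u(B) = 2*B*(-57 + B) (u(B) = (-57 + B)*(2*B) = 2*B*(-57 + B))
u(-32) + k = 2*(-32)*(-57 - 32) - 8686 = 2*(-32)*(-89) - 8686 = 5696 - 8686 = -2990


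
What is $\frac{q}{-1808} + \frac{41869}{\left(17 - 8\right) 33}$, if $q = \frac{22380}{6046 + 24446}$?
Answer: $\frac{5828817919}{41347152} \approx 140.97$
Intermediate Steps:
$q = \frac{1865}{2541}$ ($q = \frac{22380}{30492} = 22380 \cdot \frac{1}{30492} = \frac{1865}{2541} \approx 0.73396$)
$\frac{q}{-1808} + \frac{41869}{\left(17 - 8\right) 33} = \frac{1865}{2541 \left(-1808\right)} + \frac{41869}{\left(17 - 8\right) 33} = \frac{1865}{2541} \left(- \frac{1}{1808}\right) + \frac{41869}{9 \cdot 33} = - \frac{1865}{4594128} + \frac{41869}{297} = \frac{5828817919}{41347152}$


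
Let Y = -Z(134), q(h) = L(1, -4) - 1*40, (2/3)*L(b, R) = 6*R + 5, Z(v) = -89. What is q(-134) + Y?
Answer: 41/2 ≈ 20.500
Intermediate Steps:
L(b, R) = 15/2 + 9*R (L(b, R) = 3*(6*R + 5)/2 = 3*(5 + 6*R)/2 = 15/2 + 9*R)
q(h) = -137/2 (q(h) = (15/2 + 9*(-4)) - 1*40 = (15/2 - 36) - 40 = -57/2 - 40 = -137/2)
Y = 89 (Y = -1*(-89) = 89)
q(-134) + Y = -137/2 + 89 = 41/2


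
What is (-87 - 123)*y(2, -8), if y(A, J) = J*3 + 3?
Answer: 4410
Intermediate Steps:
y(A, J) = 3 + 3*J (y(A, J) = 3*J + 3 = 3 + 3*J)
(-87 - 123)*y(2, -8) = (-87 - 123)*(3 + 3*(-8)) = -210*(3 - 24) = -210*(-21) = 4410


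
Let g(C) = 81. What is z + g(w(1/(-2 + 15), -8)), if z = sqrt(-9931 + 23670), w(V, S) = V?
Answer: 81 + sqrt(13739) ≈ 198.21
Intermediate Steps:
z = sqrt(13739) ≈ 117.21
z + g(w(1/(-2 + 15), -8)) = sqrt(13739) + 81 = 81 + sqrt(13739)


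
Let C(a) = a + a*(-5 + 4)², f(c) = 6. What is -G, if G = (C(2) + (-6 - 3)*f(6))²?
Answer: -2500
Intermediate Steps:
C(a) = 2*a (C(a) = a + a*(-1)² = a + a*1 = a + a = 2*a)
G = 2500 (G = (2*2 + (-6 - 3)*6)² = (4 - 9*6)² = (4 - 54)² = (-50)² = 2500)
-G = -1*2500 = -2500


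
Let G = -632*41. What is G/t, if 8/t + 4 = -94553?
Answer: 306270123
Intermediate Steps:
t = -8/94557 (t = 8/(-4 - 94553) = 8/(-94557) = 8*(-1/94557) = -8/94557 ≈ -8.4605e-5)
G = -25912
G/t = -25912/(-8/94557) = -25912*(-94557/8) = 306270123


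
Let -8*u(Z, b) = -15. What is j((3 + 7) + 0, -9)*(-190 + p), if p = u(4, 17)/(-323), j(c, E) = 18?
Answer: -4418775/1292 ≈ -3420.1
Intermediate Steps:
u(Z, b) = 15/8 (u(Z, b) = -1/8*(-15) = 15/8)
p = -15/2584 (p = (15/8)/(-323) = (15/8)*(-1/323) = -15/2584 ≈ -0.0058050)
j((3 + 7) + 0, -9)*(-190 + p) = 18*(-190 - 15/2584) = 18*(-490975/2584) = -4418775/1292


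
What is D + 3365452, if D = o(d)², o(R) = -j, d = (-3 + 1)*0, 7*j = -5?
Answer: 164907173/49 ≈ 3.3655e+6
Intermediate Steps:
j = -5/7 (j = (⅐)*(-5) = -5/7 ≈ -0.71429)
d = 0 (d = -2*0 = 0)
o(R) = 5/7 (o(R) = -1*(-5/7) = 5/7)
D = 25/49 (D = (5/7)² = 25/49 ≈ 0.51020)
D + 3365452 = 25/49 + 3365452 = 164907173/49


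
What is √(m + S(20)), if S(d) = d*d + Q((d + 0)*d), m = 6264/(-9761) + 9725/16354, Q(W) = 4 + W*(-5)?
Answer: I*√40670762139428103670/159631394 ≈ 39.951*I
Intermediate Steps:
Q(W) = 4 - 5*W
m = -7515731/159631394 (m = 6264*(-1/9761) + 9725*(1/16354) = -6264/9761 + 9725/16354 = -7515731/159631394 ≈ -0.047082)
S(d) = 4 - 4*d² (S(d) = d*d + (4 - 5*(d + 0)*d) = d² + (4 - 5*d*d) = d² + (4 - 5*d²) = 4 - 4*d²)
√(m + S(20)) = √(-7515731/159631394 + (4 - 4*20²)) = √(-7515731/159631394 + (4 - 4*400)) = √(-7515731/159631394 + (4 - 1600)) = √(-7515731/159631394 - 1596) = √(-254779220555/159631394) = I*√40670762139428103670/159631394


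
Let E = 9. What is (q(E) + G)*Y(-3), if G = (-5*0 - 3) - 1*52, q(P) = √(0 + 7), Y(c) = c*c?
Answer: -495 + 9*√7 ≈ -471.19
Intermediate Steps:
Y(c) = c²
q(P) = √7
G = -55 (G = (0 - 3) - 52 = -3 - 52 = -55)
(q(E) + G)*Y(-3) = (√7 - 55)*(-3)² = (-55 + √7)*9 = -495 + 9*√7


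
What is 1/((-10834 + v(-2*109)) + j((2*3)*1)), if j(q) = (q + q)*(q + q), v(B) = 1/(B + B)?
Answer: -436/4660841 ≈ -9.3545e-5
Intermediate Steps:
v(B) = 1/(2*B)
j(q) = 4*q² (j(q) = (2*q)*(2*q) = 4*q²)
1/((-10834 + v(-2*109)) + j((2*3)*1)) = 1/((-10834 + 1/(2*((-2*109)))) + 4*((2*3)*1)²) = 1/((-10834 + (½)/(-218)) + 4*(6*1)²) = 1/((-10834 + (½)*(-1/218)) + 4*6²) = 1/((-10834 - 1/436) + 4*36) = 1/(-4723625/436 + 144) = 1/(-4660841/436) = -436/4660841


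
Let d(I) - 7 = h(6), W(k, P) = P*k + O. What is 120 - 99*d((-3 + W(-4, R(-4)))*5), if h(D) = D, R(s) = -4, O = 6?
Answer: -1167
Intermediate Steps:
W(k, P) = 6 + P*k (W(k, P) = P*k + 6 = 6 + P*k)
d(I) = 13 (d(I) = 7 + 6 = 13)
120 - 99*d((-3 + W(-4, R(-4)))*5) = 120 - 99*13 = 120 - 1287 = -1167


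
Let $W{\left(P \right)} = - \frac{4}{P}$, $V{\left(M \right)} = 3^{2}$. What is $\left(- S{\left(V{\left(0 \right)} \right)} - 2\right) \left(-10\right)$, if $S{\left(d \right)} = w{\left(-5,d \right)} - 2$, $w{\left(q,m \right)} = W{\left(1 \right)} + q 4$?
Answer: $-240$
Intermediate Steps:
$V{\left(M \right)} = 9$
$w{\left(q,m \right)} = -4 + 4 q$ ($w{\left(q,m \right)} = - \frac{4}{1} + q 4 = \left(-4\right) 1 + 4 q = -4 + 4 q$)
$S{\left(d \right)} = -26$ ($S{\left(d \right)} = \left(-4 + 4 \left(-5\right)\right) - 2 = \left(-4 - 20\right) - 2 = -24 - 2 = -26$)
$\left(- S{\left(V{\left(0 \right)} \right)} - 2\right) \left(-10\right) = \left(\left(-1\right) \left(-26\right) - 2\right) \left(-10\right) = \left(26 - 2\right) \left(-10\right) = 24 \left(-10\right) = -240$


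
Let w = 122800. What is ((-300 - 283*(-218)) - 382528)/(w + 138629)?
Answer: -321134/261429 ≈ -1.2284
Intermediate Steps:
((-300 - 283*(-218)) - 382528)/(w + 138629) = ((-300 - 283*(-218)) - 382528)/(122800 + 138629) = ((-300 + 61694) - 382528)/261429 = (61394 - 382528)*(1/261429) = -321134*1/261429 = -321134/261429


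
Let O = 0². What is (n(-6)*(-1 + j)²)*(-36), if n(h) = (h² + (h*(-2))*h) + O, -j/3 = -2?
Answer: 32400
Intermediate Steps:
O = 0
j = 6 (j = -3*(-2) = 6)
n(h) = -h² (n(h) = (h² + (h*(-2))*h) + 0 = (h² + (-2*h)*h) + 0 = (h² - 2*h²) + 0 = -h² + 0 = -h²)
(n(-6)*(-1 + j)²)*(-36) = ((-1*(-6)²)*(-1 + 6)²)*(-36) = (-1*36*5²)*(-36) = -36*25*(-36) = -900*(-36) = 32400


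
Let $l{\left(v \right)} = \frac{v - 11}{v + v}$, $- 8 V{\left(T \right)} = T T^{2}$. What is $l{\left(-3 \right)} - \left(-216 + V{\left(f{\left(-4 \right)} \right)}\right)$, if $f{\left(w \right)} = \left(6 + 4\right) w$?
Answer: $- \frac{23345}{3} \approx -7781.7$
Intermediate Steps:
$f{\left(w \right)} = 10 w$
$V{\left(T \right)} = - \frac{T^{3}}{8}$ ($V{\left(T \right)} = - \frac{T T^{2}}{8} = - \frac{T^{3}}{8}$)
$l{\left(v \right)} = \frac{-11 + v}{2 v}$
$l{\left(-3 \right)} - \left(-216 + V{\left(f{\left(-4 \right)} \right)}\right) = \frac{-11 - 3}{2 \left(-3\right)} - \left(-216 - \frac{\left(10 \left(-4\right)\right)^{3}}{8}\right) = \frac{1}{2} \left(- \frac{1}{3}\right) \left(-14\right) - \left(-216 - \frac{\left(-40\right)^{3}}{8}\right) = \frac{7}{3} - \left(-216 - -8000\right) = \frac{7}{3} - \left(-216 + 8000\right) = \frac{7}{3} - 7784 = - \frac{23345}{3}$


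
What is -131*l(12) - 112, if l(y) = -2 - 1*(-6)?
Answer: -636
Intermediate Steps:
l(y) = 4 (l(y) = -2 + 6 = 4)
-131*l(12) - 112 = -131*4 - 112 = -524 - 112 = -636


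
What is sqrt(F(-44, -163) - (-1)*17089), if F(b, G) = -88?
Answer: 3*sqrt(1889) ≈ 130.39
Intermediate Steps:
sqrt(F(-44, -163) - (-1)*17089) = sqrt(-88 - (-1)*17089) = sqrt(-88 - 1*(-17089)) = sqrt(-88 + 17089) = sqrt(17001) = 3*sqrt(1889)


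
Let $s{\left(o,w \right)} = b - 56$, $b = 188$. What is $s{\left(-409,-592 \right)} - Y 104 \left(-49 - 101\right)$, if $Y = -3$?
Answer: $-46668$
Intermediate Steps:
$s{\left(o,w \right)} = 132$ ($s{\left(o,w \right)} = 188 - 56 = 132$)
$s{\left(-409,-592 \right)} - Y 104 \left(-49 - 101\right) = 132 - - 3 \cdot 104 \left(-49 - 101\right) = 132 - - 3 \cdot 104 \left(-150\right) = 132 - \left(-3\right) \left(-15600\right) = 132 - 46800 = -46668$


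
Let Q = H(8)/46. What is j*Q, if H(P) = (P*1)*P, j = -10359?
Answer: -331488/23 ≈ -14413.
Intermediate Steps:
H(P) = P² (H(P) = P*P = P²)
Q = 32/23 (Q = 8²/46 = 64*(1/46) = 32/23 ≈ 1.3913)
j*Q = -10359*32/23 = -331488/23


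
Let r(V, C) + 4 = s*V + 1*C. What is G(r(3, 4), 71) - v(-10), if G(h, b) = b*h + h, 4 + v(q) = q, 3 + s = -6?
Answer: -1930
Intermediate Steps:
s = -9 (s = -3 - 6 = -9)
v(q) = -4 + q
r(V, C) = -4 + C - 9*V (r(V, C) = -4 + (-9*V + 1*C) = -4 + (-9*V + C) = -4 + (C - 9*V) = -4 + C - 9*V)
G(h, b) = h + b*h
G(r(3, 4), 71) - v(-10) = (-4 + 4 - 9*3)*(1 + 71) - (-4 - 10) = (-4 + 4 - 27)*72 - 1*(-14) = -27*72 + 14 = -1944 + 14 = -1930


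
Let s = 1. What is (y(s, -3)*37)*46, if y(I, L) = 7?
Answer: 11914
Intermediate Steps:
(y(s, -3)*37)*46 = (7*37)*46 = 259*46 = 11914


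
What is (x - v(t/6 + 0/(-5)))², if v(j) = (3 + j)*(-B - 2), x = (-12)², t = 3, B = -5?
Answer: 71289/4 ≈ 17822.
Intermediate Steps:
x = 144
v(j) = 9 + 3*j (v(j) = (3 + j)*(-1*(-5) - 2) = (3 + j)*(5 - 2) = (3 + j)*3 = 9 + 3*j)
(x - v(t/6 + 0/(-5)))² = (144 - (9 + 3*(3/6 + 0/(-5))))² = (144 - (9 + 3*(3*(⅙) + 0*(-⅕))))² = (144 - (9 + 3*(½ + 0)))² = (144 - (9 + 3*(½)))² = (144 - (9 + 3/2))² = (144 - 1*21/2)² = (144 - 21/2)² = (267/2)² = 71289/4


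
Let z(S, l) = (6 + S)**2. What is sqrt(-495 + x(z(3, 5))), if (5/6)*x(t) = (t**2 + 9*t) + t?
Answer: 3*sqrt(23195)/5 ≈ 91.379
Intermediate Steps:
x(t) = 12*t + 6*t**2/5 (x(t) = 6*((t**2 + 9*t) + t)/5 = 6*(t**2 + 10*t)/5 = 12*t + 6*t**2/5)
sqrt(-495 + x(z(3, 5))) = sqrt(-495 + 6*(6 + 3)**2*(10 + (6 + 3)**2)/5) = sqrt(-495 + (6/5)*9**2*(10 + 9**2)) = sqrt(-495 + (6/5)*81*(10 + 81)) = sqrt(-495 + (6/5)*81*91) = sqrt(-495 + 44226/5) = sqrt(41751/5) = 3*sqrt(23195)/5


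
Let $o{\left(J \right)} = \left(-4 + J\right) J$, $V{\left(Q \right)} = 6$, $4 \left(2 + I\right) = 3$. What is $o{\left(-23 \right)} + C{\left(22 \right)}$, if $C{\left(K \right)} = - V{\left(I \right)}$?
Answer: $615$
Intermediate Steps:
$I = - \frac{5}{4}$ ($I = -2 + \frac{1}{4} \cdot 3 = -2 + \frac{3}{4} = - \frac{5}{4} \approx -1.25$)
$o{\left(J \right)} = J \left(-4 + J\right)$
$C{\left(K \right)} = -6$ ($C{\left(K \right)} = \left(-1\right) 6 = -6$)
$o{\left(-23 \right)} + C{\left(22 \right)} = - 23 \left(-4 - 23\right) - 6 = \left(-23\right) \left(-27\right) - 6 = 621 - 6 = 615$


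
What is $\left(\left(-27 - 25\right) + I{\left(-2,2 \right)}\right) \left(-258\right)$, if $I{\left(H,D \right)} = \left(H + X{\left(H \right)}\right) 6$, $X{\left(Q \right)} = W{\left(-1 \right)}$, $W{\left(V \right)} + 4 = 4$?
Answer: $16512$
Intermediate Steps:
$W{\left(V \right)} = 0$ ($W{\left(V \right)} = -4 + 4 = 0$)
$X{\left(Q \right)} = 0$
$I{\left(H,D \right)} = 6 H$ ($I{\left(H,D \right)} = \left(H + 0\right) 6 = H 6 = 6 H$)
$\left(\left(-27 - 25\right) + I{\left(-2,2 \right)}\right) \left(-258\right) = \left(\left(-27 - 25\right) + 6 \left(-2\right)\right) \left(-258\right) = \left(\left(-27 - 25\right) - 12\right) \left(-258\right) = \left(-52 - 12\right) \left(-258\right) = \left(-64\right) \left(-258\right) = 16512$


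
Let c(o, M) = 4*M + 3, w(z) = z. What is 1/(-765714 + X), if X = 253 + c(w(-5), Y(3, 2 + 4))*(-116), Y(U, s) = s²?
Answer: -1/782513 ≈ -1.2779e-6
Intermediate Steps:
c(o, M) = 3 + 4*M
X = -16799 (X = 253 + (3 + 4*(2 + 4)²)*(-116) = 253 + (3 + 4*6²)*(-116) = 253 + (3 + 4*36)*(-116) = 253 + (3 + 144)*(-116) = 253 + 147*(-116) = 253 - 17052 = -16799)
1/(-765714 + X) = 1/(-765714 - 16799) = 1/(-782513) = -1/782513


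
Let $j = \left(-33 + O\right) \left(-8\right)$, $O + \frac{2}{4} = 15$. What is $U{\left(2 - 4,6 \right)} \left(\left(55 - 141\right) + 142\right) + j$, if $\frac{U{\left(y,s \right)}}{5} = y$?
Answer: $-412$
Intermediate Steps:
$O = \frac{29}{2}$ ($O = - \frac{1}{2} + 15 = \frac{29}{2} \approx 14.5$)
$j = 148$ ($j = \left(-33 + \frac{29}{2}\right) \left(-8\right) = \left(- \frac{37}{2}\right) \left(-8\right) = 148$)
$U{\left(y,s \right)} = 5 y$
$U{\left(2 - 4,6 \right)} \left(\left(55 - 141\right) + 142\right) + j = 5 \left(2 - 4\right) \left(\left(55 - 141\right) + 142\right) + 148 = 5 \left(-2\right) \left(-86 + 142\right) + 148 = \left(-10\right) 56 + 148 = -560 + 148 = -412$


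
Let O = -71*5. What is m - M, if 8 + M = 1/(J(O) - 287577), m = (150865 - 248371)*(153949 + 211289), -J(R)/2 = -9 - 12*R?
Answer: -10544230759137179/296079 ≈ -3.5613e+10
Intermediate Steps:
O = -355
J(R) = 18 + 24*R (J(R) = -2*(-9 - 12*R) = 18 + 24*R)
m = -35612896428 (m = -97506*365238 = -35612896428)
M = -2368633/296079 (M = -8 + 1/((18 + 24*(-355)) - 287577) = -8 + 1/((18 - 8520) - 287577) = -8 + 1/(-8502 - 287577) = -8 + 1/(-296079) = -8 - 1/296079 = -2368633/296079 ≈ -8.0000)
m - M = -35612896428 - 1*(-2368633/296079) = -35612896428 + 2368633/296079 = -10544230759137179/296079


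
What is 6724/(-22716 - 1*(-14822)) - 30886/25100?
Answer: -103146621/49534850 ≈ -2.0823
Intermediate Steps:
6724/(-22716 - 1*(-14822)) - 30886/25100 = 6724/(-22716 + 14822) - 30886*1/25100 = 6724/(-7894) - 15443/12550 = 6724*(-1/7894) - 15443/12550 = -3362/3947 - 15443/12550 = -103146621/49534850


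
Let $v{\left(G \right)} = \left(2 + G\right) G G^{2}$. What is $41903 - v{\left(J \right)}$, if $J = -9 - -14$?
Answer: $41028$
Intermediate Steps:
$J = 5$ ($J = -9 + 14 = 5$)
$v{\left(G \right)} = G^{3} \left(2 + G\right)$ ($v{\left(G \right)} = \left(2 + G\right) G^{3} = G^{3} \left(2 + G\right)$)
$41903 - v{\left(J \right)} = 41903 - 5^{3} \left(2 + 5\right) = 41903 - 125 \cdot 7 = 41903 - 875 = 41028$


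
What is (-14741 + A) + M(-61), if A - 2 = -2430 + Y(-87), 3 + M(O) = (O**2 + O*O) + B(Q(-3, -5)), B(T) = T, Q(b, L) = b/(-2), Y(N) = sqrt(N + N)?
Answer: -19457/2 + I*sqrt(174) ≈ -9728.5 + 13.191*I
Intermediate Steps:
Y(N) = sqrt(2)*sqrt(N) (Y(N) = sqrt(2*N) = sqrt(2)*sqrt(N))
Q(b, L) = -b/2 (Q(b, L) = b*(-1/2) = -b/2)
M(O) = -3/2 + 2*O**2 (M(O) = -3 + ((O**2 + O*O) - 1/2*(-3)) = -3 + ((O**2 + O**2) + 3/2) = -3 + (2*O**2 + 3/2) = -3 + (3/2 + 2*O**2) = -3/2 + 2*O**2)
A = -2428 + I*sqrt(174) (A = 2 + (-2430 + sqrt(2)*sqrt(-87)) = 2 + (-2430 + sqrt(2)*(I*sqrt(87))) = 2 + (-2430 + I*sqrt(174)) = -2428 + I*sqrt(174) ≈ -2428.0 + 13.191*I)
(-14741 + A) + M(-61) = (-14741 + (-2428 + I*sqrt(174))) + (-3/2 + 2*(-61)**2) = (-17169 + I*sqrt(174)) + (-3/2 + 2*3721) = (-17169 + I*sqrt(174)) + (-3/2 + 7442) = (-17169 + I*sqrt(174)) + 14881/2 = -19457/2 + I*sqrt(174)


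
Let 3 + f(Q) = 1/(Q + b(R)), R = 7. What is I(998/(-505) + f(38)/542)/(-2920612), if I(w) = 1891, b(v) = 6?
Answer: -1891/2920612 ≈ -0.00064747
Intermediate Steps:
f(Q) = -3 + 1/(6 + Q) (f(Q) = -3 + 1/(Q + 6) = -3 + 1/(6 + Q))
I(998/(-505) + f(38)/542)/(-2920612) = 1891/(-2920612) = 1891*(-1/2920612) = -1891/2920612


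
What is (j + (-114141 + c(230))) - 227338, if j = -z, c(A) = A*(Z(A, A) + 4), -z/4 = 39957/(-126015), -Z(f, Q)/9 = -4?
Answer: -13957432671/42005 ≈ -3.3228e+5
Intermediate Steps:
Z(f, Q) = 36 (Z(f, Q) = -9*(-4) = 36)
z = 53276/42005 (z = -159828/(-126015) = -159828*(-1)/126015 = -4*(-13319/42005) = 53276/42005 ≈ 1.2683)
c(A) = 40*A (c(A) = A*(36 + 4) = A*40 = 40*A)
j = -53276/42005 (j = -1*53276/42005 = -53276/42005 ≈ -1.2683)
(j + (-114141 + c(230))) - 227338 = (-53276/42005 + (-114141 + 40*230)) - 227338 = (-53276/42005 + (-114141 + 9200)) - 227338 = (-53276/42005 - 104941) - 227338 = -4408099981/42005 - 227338 = -13957432671/42005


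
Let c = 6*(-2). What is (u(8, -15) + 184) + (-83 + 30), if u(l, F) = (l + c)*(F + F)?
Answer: 251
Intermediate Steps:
c = -12
u(l, F) = 2*F*(-12 + l) (u(l, F) = (l - 12)*(F + F) = (-12 + l)*(2*F) = 2*F*(-12 + l))
(u(8, -15) + 184) + (-83 + 30) = (2*(-15)*(-12 + 8) + 184) + (-83 + 30) = (2*(-15)*(-4) + 184) - 53 = (120 + 184) - 53 = 304 - 53 = 251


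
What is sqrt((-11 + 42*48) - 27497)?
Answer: 2*I*sqrt(6373) ≈ 159.66*I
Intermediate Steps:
sqrt((-11 + 42*48) - 27497) = sqrt((-11 + 2016) - 27497) = sqrt(2005 - 27497) = sqrt(-25492) = 2*I*sqrt(6373)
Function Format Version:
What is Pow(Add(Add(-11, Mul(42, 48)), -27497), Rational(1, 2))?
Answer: Mul(2, I, Pow(6373, Rational(1, 2))) ≈ Mul(159.66, I)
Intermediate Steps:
Pow(Add(Add(-11, Mul(42, 48)), -27497), Rational(1, 2)) = Pow(Add(Add(-11, 2016), -27497), Rational(1, 2)) = Pow(Add(2005, -27497), Rational(1, 2)) = Pow(-25492, Rational(1, 2)) = Mul(2, I, Pow(6373, Rational(1, 2)))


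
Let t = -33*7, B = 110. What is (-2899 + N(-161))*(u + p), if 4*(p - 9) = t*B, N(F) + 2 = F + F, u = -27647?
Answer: 219102763/2 ≈ 1.0955e+8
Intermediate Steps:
N(F) = -2 + 2*F (N(F) = -2 + (F + F) = -2 + 2*F)
t = -231
p = -12687/2 (p = 9 + (-231*110)/4 = 9 + (1/4)*(-25410) = 9 - 12705/2 = -12687/2 ≈ -6343.5)
(-2899 + N(-161))*(u + p) = (-2899 + (-2 + 2*(-161)))*(-27647 - 12687/2) = (-2899 + (-2 - 322))*(-67981/2) = (-2899 - 324)*(-67981/2) = -3223*(-67981/2) = 219102763/2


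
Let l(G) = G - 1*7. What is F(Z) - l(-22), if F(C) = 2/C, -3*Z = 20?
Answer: 287/10 ≈ 28.700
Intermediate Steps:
Z = -20/3 (Z = -⅓*20 = -20/3 ≈ -6.6667)
l(G) = -7 + G (l(G) = G - 7 = -7 + G)
F(Z) - l(-22) = 2/(-20/3) - (-7 - 22) = 2*(-3/20) - 1*(-29) = -3/10 + 29 = 287/10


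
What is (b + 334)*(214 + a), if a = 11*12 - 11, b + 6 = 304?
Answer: 211720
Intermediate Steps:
b = 298 (b = -6 + 304 = 298)
a = 121 (a = 132 - 11 = 121)
(b + 334)*(214 + a) = (298 + 334)*(214 + 121) = 632*335 = 211720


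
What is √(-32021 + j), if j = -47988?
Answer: I*√80009 ≈ 282.86*I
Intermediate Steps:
√(-32021 + j) = √(-32021 - 47988) = √(-80009) = I*√80009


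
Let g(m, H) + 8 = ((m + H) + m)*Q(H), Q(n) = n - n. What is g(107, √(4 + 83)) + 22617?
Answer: 22609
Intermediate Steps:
Q(n) = 0
g(m, H) = -8 (g(m, H) = -8 + ((m + H) + m)*0 = -8 + ((H + m) + m)*0 = -8 + (H + 2*m)*0 = -8 + 0 = -8)
g(107, √(4 + 83)) + 22617 = -8 + 22617 = 22609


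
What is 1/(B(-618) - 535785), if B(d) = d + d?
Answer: -1/537021 ≈ -1.8621e-6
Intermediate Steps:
B(d) = 2*d
1/(B(-618) - 535785) = 1/(2*(-618) - 535785) = 1/(-1236 - 535785) = 1/(-537021) = -1/537021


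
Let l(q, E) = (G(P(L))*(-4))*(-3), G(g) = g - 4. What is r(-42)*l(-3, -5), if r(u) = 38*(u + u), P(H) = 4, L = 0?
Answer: 0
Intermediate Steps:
r(u) = 76*u (r(u) = 38*(2*u) = 76*u)
G(g) = -4 + g
l(q, E) = 0 (l(q, E) = ((-4 + 4)*(-4))*(-3) = (0*(-4))*(-3) = 0*(-3) = 0)
r(-42)*l(-3, -5) = (76*(-42))*0 = -3192*0 = 0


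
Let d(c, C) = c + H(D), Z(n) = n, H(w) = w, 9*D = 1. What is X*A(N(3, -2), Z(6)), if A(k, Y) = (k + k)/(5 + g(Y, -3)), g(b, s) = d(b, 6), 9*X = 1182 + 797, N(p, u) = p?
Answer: 5937/50 ≈ 118.74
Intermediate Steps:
D = ⅑ (D = (⅑)*1 = ⅑ ≈ 0.11111)
d(c, C) = ⅑ + c (d(c, C) = c + ⅑ = ⅑ + c)
X = 1979/9 (X = (1182 + 797)/9 = (⅑)*1979 = 1979/9 ≈ 219.89)
g(b, s) = ⅑ + b
A(k, Y) = 2*k/(46/9 + Y) (A(k, Y) = (k + k)/(5 + (⅑ + Y)) = (2*k)/(46/9 + Y) = 2*k/(46/9 + Y))
X*A(N(3, -2), Z(6)) = 1979*(18*3/(46 + 9*6))/9 = 1979*(18*3/(46 + 54))/9 = 1979*(18*3/100)/9 = 1979*(18*3*(1/100))/9 = (1979/9)*(27/50) = 5937/50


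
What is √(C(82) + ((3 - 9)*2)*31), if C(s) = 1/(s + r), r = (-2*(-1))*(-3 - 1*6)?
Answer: I*√23807/8 ≈ 19.287*I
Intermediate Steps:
r = -18 (r = 2*(-3 - 6) = 2*(-9) = -18)
C(s) = 1/(-18 + s) (C(s) = 1/(s - 18) = 1/(-18 + s))
√(C(82) + ((3 - 9)*2)*31) = √(1/(-18 + 82) + ((3 - 9)*2)*31) = √(1/64 - 6*2*31) = √(1/64 - 12*31) = √(1/64 - 372) = √(-23807/64) = I*√23807/8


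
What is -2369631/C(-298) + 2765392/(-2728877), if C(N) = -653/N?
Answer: -1926998403048302/1781956681 ≈ -1.0814e+6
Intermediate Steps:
-2369631/C(-298) + 2765392/(-2728877) = -2369631/((-653/(-298))) + 2765392/(-2728877) = -2369631/((-653*(-1/298))) + 2765392*(-1/2728877) = -2369631/653/298 - 2765392/2728877 = -2369631*298/653 - 2765392/2728877 = -706150038/653 - 2765392/2728877 = -1926998403048302/1781956681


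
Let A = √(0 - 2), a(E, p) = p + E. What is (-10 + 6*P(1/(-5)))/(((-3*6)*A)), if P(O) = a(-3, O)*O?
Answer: -77*I*√2/450 ≈ -0.24199*I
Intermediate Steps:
a(E, p) = E + p
A = I*√2 (A = √(-2) = I*√2 ≈ 1.4142*I)
P(O) = O*(-3 + O) (P(O) = (-3 + O)*O = O*(-3 + O))
(-10 + 6*P(1/(-5)))/(((-3*6)*A)) = (-10 + 6*((-3 + 1/(-5))/(-5)))/(((-3*6)*(I*√2))) = (-10 + 6*(-(-3 - ⅕)/5))/((-18*I*√2)) = (-10 + 6*(-⅕*(-16/5)))/((-18*I*√2)) = (I*√2/36)*(-10 + 6*(16/25)) = (I*√2/36)*(-10 + 96/25) = (I*√2/36)*(-154/25) = -77*I*√2/450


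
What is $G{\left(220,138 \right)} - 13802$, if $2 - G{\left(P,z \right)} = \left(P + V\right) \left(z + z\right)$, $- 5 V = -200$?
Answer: $-85560$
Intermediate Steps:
$V = 40$ ($V = \left(- \frac{1}{5}\right) \left(-200\right) = 40$)
$G{\left(P,z \right)} = 2 - 2 z \left(40 + P\right)$ ($G{\left(P,z \right)} = 2 - \left(P + 40\right) \left(z + z\right) = 2 - \left(40 + P\right) 2 z = 2 - 2 z \left(40 + P\right)$)
$G{\left(220,138 \right)} - 13802 = \left(2 - 11040 - 440 \cdot 138\right) - 13802 = \left(2 - 11040 - 60720\right) - 13802 = -71758 - 13802 = -85560$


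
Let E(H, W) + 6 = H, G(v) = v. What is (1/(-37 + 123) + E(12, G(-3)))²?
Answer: 267289/7396 ≈ 36.140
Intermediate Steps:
E(H, W) = -6 + H
(1/(-37 + 123) + E(12, G(-3)))² = (1/(-37 + 123) + (-6 + 12))² = (1/86 + 6)² = (517/86)² = 267289/7396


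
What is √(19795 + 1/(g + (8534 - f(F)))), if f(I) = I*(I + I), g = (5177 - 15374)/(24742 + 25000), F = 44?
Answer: √977418289366137541/7026879 ≈ 140.69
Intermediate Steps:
g = -927/4522 (g = -10197/49742 = -10197*1/49742 = -927/4522 ≈ -0.20500)
f(I) = 2*I² (f(I) = I*(2*I) = 2*I²)
√(19795 + 1/(g + (8534 - f(F)))) = √(19795 + 1/(-927/4522 + (8534 - 2*44²))) = √(19795 + 1/(-927/4522 + (8534 - 2*1936))) = √(19795 + 1/(-927/4522 + (8534 - 1*3872))) = √(19795 + 1/(-927/4522 + (8534 - 3872))) = √(19795 + 1/(-927/4522 + 4662)) = √(19795 + 1/(21080637/4522)) = √(19795 + 4522/21080637) = √(417291213937/21080637) = √977418289366137541/7026879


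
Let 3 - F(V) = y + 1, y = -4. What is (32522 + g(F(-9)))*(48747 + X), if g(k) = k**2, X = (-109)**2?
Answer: 1973926424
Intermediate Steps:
X = 11881
F(V) = 6 (F(V) = 3 - (-4 + 1) = 3 - 1*(-3) = 3 + 3 = 6)
(32522 + g(F(-9)))*(48747 + X) = (32522 + 6**2)*(48747 + 11881) = (32522 + 36)*60628 = 32558*60628 = 1973926424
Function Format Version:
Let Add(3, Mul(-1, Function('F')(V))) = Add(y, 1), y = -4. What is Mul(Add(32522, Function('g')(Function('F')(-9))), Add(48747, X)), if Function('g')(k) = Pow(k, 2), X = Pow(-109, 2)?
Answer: 1973926424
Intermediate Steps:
X = 11881
Function('F')(V) = 6 (Function('F')(V) = Add(3, Mul(-1, Add(-4, 1))) = Add(3, Mul(-1, -3)) = Add(3, 3) = 6)
Mul(Add(32522, Function('g')(Function('F')(-9))), Add(48747, X)) = Mul(Add(32522, Pow(6, 2)), Add(48747, 11881)) = Mul(Add(32522, 36), 60628) = Mul(32558, 60628) = 1973926424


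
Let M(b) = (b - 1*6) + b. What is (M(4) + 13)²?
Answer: 225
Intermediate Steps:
M(b) = -6 + 2*b (M(b) = (b - 6) + b = (-6 + b) + b = -6 + 2*b)
(M(4) + 13)² = ((-6 + 2*4) + 13)² = ((-6 + 8) + 13)² = (2 + 13)² = 15² = 225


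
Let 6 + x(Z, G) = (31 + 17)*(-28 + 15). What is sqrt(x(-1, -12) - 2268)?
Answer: 3*I*sqrt(322) ≈ 53.833*I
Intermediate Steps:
x(Z, G) = -630 (x(Z, G) = -6 + (31 + 17)*(-28 + 15) = -6 + 48*(-13) = -6 - 624 = -630)
sqrt(x(-1, -12) - 2268) = sqrt(-630 - 2268) = sqrt(-2898) = 3*I*sqrt(322)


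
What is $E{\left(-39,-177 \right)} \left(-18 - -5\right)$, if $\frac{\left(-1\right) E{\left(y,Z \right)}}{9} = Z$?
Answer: $-20709$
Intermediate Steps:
$E{\left(y,Z \right)} = - 9 Z$
$E{\left(-39,-177 \right)} \left(-18 - -5\right) = \left(-9\right) \left(-177\right) \left(-18 - -5\right) = 1593 \left(-18 + 5\right) = 1593 \left(-13\right) = -20709$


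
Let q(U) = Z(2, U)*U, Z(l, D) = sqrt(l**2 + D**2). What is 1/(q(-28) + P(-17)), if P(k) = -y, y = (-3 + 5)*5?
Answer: 5/308846 - 14*sqrt(197)/154423 ≈ -0.0012563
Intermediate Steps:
y = 10 (y = 2*5 = 10)
P(k) = -10 (P(k) = -1*10 = -10)
Z(l, D) = sqrt(D**2 + l**2)
q(U) = U*sqrt(4 + U**2) (q(U) = sqrt(U**2 + 2**2)*U = sqrt(U**2 + 4)*U = sqrt(4 + U**2)*U = U*sqrt(4 + U**2))
1/(q(-28) + P(-17)) = 1/(-28*sqrt(4 + (-28)**2) - 10) = 1/(-28*sqrt(4 + 784) - 10) = 1/(-56*sqrt(197) - 10) = 1/(-10 - 56*sqrt(197))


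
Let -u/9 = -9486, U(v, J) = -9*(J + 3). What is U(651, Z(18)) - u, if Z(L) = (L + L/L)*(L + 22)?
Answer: -92241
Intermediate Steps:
Z(L) = (1 + L)*(22 + L) (Z(L) = (L + 1)*(22 + L) = (1 + L)*(22 + L))
U(v, J) = -27 - 9*J (U(v, J) = -9*(3 + J) = -27 - 9*J)
u = 85374 (u = -9*(-9486) = 85374)
U(651, Z(18)) - u = (-27 - 9*(22 + 18**2 + 23*18)) - 1*85374 = (-27 - 9*(22 + 324 + 414)) - 85374 = (-27 - 9*760) - 85374 = (-27 - 6840) - 85374 = -6867 - 85374 = -92241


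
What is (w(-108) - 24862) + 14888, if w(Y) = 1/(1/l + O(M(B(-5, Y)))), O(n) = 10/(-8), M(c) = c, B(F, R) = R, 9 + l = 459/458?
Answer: -200960830/20147 ≈ -9974.7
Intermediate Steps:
l = -3663/458 (l = -9 + 459/458 = -3663/458 ≈ -7.9978)
O(n) = -5/4 (O(n) = 10*(-⅛) = -5/4)
w(Y) = -14652/20147 (w(Y) = 1/(1/(-3663/458) - 5/4) = 1/(-458/3663 - 5/4) = 1/(-20147/14652) = -14652/20147)
(w(-108) - 24862) + 14888 = (-14652/20147 - 24862) + 14888 = -500909366/20147 + 14888 = -200960830/20147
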